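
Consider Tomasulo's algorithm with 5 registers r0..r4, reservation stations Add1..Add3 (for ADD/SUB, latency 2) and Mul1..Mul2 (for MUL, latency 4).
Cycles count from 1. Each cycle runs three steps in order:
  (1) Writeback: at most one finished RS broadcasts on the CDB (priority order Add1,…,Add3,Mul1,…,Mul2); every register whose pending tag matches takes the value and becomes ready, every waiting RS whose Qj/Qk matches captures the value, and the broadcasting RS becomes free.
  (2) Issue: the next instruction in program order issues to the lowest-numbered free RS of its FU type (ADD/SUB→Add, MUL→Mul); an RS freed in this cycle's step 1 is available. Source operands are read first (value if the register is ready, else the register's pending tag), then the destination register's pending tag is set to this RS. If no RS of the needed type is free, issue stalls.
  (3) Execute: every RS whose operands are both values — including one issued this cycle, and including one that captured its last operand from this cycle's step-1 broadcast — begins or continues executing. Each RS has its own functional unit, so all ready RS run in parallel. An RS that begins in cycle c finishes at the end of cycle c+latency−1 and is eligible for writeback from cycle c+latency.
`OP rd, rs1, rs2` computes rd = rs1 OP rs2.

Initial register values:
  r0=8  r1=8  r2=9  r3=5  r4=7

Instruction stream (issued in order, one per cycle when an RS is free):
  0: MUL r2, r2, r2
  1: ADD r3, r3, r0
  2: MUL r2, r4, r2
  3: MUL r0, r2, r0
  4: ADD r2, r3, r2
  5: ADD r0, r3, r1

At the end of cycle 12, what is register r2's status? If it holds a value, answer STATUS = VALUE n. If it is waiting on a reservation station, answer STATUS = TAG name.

STATUS = VALUE 580

cycle 1: issue MUL r2<-Mul1 // r0:8,r1:8,r2:Mul1,r3:5,r4:7
cycle 2: issue ADD r3<-Add1 // r0:8,r1:8,r2:Mul1,r3:Add1,r4:7
cycle 3: issue MUL r2<-Mul2 // r0:8,r1:8,r2:Mul2,r3:Add1,r4:7
cycle 4: CDB Add1=13; stall // r0:8,r1:8,r2:Mul2,r3:13,r4:7
cycle 5: CDB Mul1=81; issue MUL r0<-Mul1 // r0:Mul1,r1:8,r2:Mul2,r3:13,r4:7
cycle 6: issue ADD r2<-Add1 // r0:Mul1,r1:8,r2:Add1,r3:13,r4:7
cycle 7: issue ADD r0<-Add2 // r0:Add2,r1:8,r2:Add1,r3:13,r4:7
cycle 8: - // r0:Add2,r1:8,r2:Add1,r3:13,r4:7
cycle 9: CDB Add2=21 // r0:21,r1:8,r2:Add1,r3:13,r4:7
cycle 10: CDB Mul2=567 // r0:21,r1:8,r2:Add1,r3:13,r4:7
cycle 11: - // r0:21,r1:8,r2:Add1,r3:13,r4:7
cycle 12: CDB Add1=580 // r0:21,r1:8,r2:580,r3:13,r4:7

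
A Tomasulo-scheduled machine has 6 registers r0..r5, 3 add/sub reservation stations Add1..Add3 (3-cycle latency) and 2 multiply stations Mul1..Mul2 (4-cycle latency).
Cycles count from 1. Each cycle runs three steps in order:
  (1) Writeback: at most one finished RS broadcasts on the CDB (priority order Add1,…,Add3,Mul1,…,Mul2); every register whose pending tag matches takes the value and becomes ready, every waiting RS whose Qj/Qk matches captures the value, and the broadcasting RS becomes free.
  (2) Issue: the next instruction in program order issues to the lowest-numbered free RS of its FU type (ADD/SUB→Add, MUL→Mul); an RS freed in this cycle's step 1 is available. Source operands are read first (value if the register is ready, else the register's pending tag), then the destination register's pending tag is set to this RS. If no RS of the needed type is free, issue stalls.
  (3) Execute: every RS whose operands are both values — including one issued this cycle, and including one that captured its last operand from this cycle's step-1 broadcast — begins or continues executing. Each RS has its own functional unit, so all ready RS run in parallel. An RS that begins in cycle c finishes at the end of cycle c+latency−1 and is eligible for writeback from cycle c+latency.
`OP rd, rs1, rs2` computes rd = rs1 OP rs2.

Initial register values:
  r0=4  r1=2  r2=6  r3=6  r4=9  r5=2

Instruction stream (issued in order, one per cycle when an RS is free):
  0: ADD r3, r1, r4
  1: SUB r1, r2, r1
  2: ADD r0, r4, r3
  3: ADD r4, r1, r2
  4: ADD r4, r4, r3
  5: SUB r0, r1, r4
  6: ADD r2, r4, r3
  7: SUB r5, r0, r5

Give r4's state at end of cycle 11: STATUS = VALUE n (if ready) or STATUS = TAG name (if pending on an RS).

c1: issue ADD r3<-Add1 | r0:4,r1:2,r2:6,r3:Add1,r4:9,r5:2
c2: issue SUB r1<-Add2 | r0:4,r1:Add2,r2:6,r3:Add1,r4:9,r5:2
c3: issue ADD r0<-Add3 | r0:Add3,r1:Add2,r2:6,r3:Add1,r4:9,r5:2
c4: CDB Add1=11; issue ADD r4<-Add1 | r0:Add3,r1:Add2,r2:6,r3:11,r4:Add1,r5:2
c5: CDB Add2=4; issue ADD r4<-Add2 | r0:Add3,r1:4,r2:6,r3:11,r4:Add2,r5:2
c6: stall | r0:Add3,r1:4,r2:6,r3:11,r4:Add2,r5:2
c7: CDB Add3=20; issue SUB r0<-Add3 | r0:Add3,r1:4,r2:6,r3:11,r4:Add2,r5:2
c8: CDB Add1=10; issue ADD r2<-Add1 | r0:Add3,r1:4,r2:Add1,r3:11,r4:Add2,r5:2
c9: stall | r0:Add3,r1:4,r2:Add1,r3:11,r4:Add2,r5:2
c10: stall | r0:Add3,r1:4,r2:Add1,r3:11,r4:Add2,r5:2
c11: CDB Add2=21; issue SUB r5<-Add2 | r0:Add3,r1:4,r2:Add1,r3:11,r4:21,r5:Add2

STATUS = VALUE 21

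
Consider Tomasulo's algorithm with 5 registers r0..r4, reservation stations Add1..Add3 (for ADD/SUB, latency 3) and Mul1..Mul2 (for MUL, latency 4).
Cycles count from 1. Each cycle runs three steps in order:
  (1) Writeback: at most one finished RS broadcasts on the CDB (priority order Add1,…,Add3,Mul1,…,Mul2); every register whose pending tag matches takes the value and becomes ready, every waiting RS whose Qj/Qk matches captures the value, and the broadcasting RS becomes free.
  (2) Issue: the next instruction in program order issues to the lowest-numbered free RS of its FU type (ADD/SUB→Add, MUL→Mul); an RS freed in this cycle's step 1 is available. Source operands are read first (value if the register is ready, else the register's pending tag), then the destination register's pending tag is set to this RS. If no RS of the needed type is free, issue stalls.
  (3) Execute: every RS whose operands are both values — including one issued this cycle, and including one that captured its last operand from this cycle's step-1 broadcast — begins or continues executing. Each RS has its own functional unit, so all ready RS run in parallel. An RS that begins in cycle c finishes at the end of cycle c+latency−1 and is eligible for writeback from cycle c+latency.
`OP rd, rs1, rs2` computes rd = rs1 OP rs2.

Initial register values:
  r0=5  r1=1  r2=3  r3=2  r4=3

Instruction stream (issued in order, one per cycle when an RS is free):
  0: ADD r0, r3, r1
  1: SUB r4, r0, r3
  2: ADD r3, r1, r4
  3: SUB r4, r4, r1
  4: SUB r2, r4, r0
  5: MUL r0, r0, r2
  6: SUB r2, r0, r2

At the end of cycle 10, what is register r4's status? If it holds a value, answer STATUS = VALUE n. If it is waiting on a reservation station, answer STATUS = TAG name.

cycle 1: issue ADD r0<-Add1 // r0:Add1,r1:1,r2:3,r3:2,r4:3
cycle 2: issue SUB r4<-Add2 // r0:Add1,r1:1,r2:3,r3:2,r4:Add2
cycle 3: issue ADD r3<-Add3 // r0:Add1,r1:1,r2:3,r3:Add3,r4:Add2
cycle 4: CDB Add1=3; issue SUB r4<-Add1 // r0:3,r1:1,r2:3,r3:Add3,r4:Add1
cycle 5: stall // r0:3,r1:1,r2:3,r3:Add3,r4:Add1
cycle 6: stall // r0:3,r1:1,r2:3,r3:Add3,r4:Add1
cycle 7: CDB Add2=1; issue SUB r2<-Add2 // r0:3,r1:1,r2:Add2,r3:Add3,r4:Add1
cycle 8: issue MUL r0<-Mul1 // r0:Mul1,r1:1,r2:Add2,r3:Add3,r4:Add1
cycle 9: stall // r0:Mul1,r1:1,r2:Add2,r3:Add3,r4:Add1
cycle 10: CDB Add1=0; issue SUB r2<-Add1 // r0:Mul1,r1:1,r2:Add1,r3:Add3,r4:0

STATUS = VALUE 0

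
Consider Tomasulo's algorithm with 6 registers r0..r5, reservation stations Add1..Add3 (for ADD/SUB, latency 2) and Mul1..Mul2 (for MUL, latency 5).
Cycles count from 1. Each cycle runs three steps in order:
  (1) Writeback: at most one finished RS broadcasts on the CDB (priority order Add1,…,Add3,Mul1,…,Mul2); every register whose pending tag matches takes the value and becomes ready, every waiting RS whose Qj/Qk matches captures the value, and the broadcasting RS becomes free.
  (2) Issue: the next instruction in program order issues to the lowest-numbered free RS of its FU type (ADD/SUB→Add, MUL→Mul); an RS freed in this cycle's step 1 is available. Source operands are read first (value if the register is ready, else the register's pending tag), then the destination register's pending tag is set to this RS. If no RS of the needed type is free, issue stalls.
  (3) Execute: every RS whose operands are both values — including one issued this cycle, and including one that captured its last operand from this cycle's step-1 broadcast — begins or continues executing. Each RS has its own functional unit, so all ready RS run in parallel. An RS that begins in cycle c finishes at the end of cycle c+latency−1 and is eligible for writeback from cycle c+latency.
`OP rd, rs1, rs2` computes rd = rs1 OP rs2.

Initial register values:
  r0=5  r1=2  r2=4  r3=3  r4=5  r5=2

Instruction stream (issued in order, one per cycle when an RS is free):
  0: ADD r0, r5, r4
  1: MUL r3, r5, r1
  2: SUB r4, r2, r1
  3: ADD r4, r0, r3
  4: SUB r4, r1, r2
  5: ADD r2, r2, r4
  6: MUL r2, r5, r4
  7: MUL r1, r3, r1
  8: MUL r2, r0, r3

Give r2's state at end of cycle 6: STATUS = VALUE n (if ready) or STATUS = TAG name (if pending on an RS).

c1: issue ADD r0<-Add1 | r0:Add1,r1:2,r2:4,r3:3,r4:5,r5:2
c2: issue MUL r3<-Mul1 | r0:Add1,r1:2,r2:4,r3:Mul1,r4:5,r5:2
c3: CDB Add1=7; issue SUB r4<-Add1 | r0:7,r1:2,r2:4,r3:Mul1,r4:Add1,r5:2
c4: issue ADD r4<-Add2 | r0:7,r1:2,r2:4,r3:Mul1,r4:Add2,r5:2
c5: CDB Add1=2; issue SUB r4<-Add1 | r0:7,r1:2,r2:4,r3:Mul1,r4:Add1,r5:2
c6: issue ADD r2<-Add3 | r0:7,r1:2,r2:Add3,r3:Mul1,r4:Add1,r5:2

STATUS = TAG Add3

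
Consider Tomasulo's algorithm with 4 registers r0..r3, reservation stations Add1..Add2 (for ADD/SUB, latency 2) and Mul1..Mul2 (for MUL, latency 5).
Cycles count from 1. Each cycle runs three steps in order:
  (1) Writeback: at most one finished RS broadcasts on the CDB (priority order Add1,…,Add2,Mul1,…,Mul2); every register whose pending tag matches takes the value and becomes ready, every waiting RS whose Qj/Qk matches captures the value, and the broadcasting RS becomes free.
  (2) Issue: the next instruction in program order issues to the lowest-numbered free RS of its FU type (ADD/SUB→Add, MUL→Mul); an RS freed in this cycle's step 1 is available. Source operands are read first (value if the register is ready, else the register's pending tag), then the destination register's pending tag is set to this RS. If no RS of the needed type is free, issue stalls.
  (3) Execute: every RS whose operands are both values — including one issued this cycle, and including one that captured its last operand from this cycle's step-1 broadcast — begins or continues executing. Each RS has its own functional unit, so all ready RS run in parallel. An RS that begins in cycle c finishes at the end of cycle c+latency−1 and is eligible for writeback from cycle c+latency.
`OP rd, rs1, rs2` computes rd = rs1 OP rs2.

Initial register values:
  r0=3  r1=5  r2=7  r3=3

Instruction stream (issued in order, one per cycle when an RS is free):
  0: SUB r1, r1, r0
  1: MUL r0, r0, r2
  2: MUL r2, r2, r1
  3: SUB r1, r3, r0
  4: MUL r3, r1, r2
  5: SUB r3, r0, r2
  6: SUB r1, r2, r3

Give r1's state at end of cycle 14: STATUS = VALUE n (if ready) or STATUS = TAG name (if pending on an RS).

STATUS = VALUE 7

c1: issue SUB r1<-Add1 | r0:3,r1:Add1,r2:7,r3:3
c2: issue MUL r0<-Mul1 | r0:Mul1,r1:Add1,r2:7,r3:3
c3: CDB Add1=2; issue MUL r2<-Mul2 | r0:Mul1,r1:2,r2:Mul2,r3:3
c4: issue SUB r1<-Add1 | r0:Mul1,r1:Add1,r2:Mul2,r3:3
c5: stall | r0:Mul1,r1:Add1,r2:Mul2,r3:3
c6: stall | r0:Mul1,r1:Add1,r2:Mul2,r3:3
c7: CDB Mul1=21; issue MUL r3<-Mul1 | r0:21,r1:Add1,r2:Mul2,r3:Mul1
c8: CDB Mul2=14; issue SUB r3<-Add2 | r0:21,r1:Add1,r2:14,r3:Add2
c9: CDB Add1=-18; issue SUB r1<-Add1 | r0:21,r1:Add1,r2:14,r3:Add2
c10: CDB Add2=7 | r0:21,r1:Add1,r2:14,r3:7
c11: - | r0:21,r1:Add1,r2:14,r3:7
c12: CDB Add1=7 | r0:21,r1:7,r2:14,r3:7
c13: - | r0:21,r1:7,r2:14,r3:7
c14: CDB Mul1=-252 | r0:21,r1:7,r2:14,r3:7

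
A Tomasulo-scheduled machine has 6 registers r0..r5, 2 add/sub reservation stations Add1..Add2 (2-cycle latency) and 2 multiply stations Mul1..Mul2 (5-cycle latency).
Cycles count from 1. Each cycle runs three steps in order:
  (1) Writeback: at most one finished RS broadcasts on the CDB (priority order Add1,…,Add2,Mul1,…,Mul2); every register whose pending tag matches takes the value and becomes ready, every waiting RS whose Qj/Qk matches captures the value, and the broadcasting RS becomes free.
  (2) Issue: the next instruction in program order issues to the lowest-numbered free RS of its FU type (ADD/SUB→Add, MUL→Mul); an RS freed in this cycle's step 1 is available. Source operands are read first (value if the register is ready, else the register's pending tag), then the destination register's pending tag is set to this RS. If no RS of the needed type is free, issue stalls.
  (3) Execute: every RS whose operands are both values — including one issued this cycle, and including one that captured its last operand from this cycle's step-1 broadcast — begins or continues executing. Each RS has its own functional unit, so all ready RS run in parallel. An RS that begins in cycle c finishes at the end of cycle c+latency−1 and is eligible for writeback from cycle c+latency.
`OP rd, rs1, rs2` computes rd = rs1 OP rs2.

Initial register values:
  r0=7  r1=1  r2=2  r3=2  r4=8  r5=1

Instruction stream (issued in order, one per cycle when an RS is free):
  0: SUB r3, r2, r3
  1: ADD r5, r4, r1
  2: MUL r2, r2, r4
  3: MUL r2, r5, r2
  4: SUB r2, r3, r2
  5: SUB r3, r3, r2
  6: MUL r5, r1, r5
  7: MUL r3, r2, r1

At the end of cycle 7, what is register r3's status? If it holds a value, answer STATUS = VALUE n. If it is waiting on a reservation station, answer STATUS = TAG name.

STATUS = TAG Add2

cycle 1: issue SUB r3<-Add1 // r0:7,r1:1,r2:2,r3:Add1,r4:8,r5:1
cycle 2: issue ADD r5<-Add2 // r0:7,r1:1,r2:2,r3:Add1,r4:8,r5:Add2
cycle 3: CDB Add1=0; issue MUL r2<-Mul1 // r0:7,r1:1,r2:Mul1,r3:0,r4:8,r5:Add2
cycle 4: CDB Add2=9; issue MUL r2<-Mul2 // r0:7,r1:1,r2:Mul2,r3:0,r4:8,r5:9
cycle 5: issue SUB r2<-Add1 // r0:7,r1:1,r2:Add1,r3:0,r4:8,r5:9
cycle 6: issue SUB r3<-Add2 // r0:7,r1:1,r2:Add1,r3:Add2,r4:8,r5:9
cycle 7: stall // r0:7,r1:1,r2:Add1,r3:Add2,r4:8,r5:9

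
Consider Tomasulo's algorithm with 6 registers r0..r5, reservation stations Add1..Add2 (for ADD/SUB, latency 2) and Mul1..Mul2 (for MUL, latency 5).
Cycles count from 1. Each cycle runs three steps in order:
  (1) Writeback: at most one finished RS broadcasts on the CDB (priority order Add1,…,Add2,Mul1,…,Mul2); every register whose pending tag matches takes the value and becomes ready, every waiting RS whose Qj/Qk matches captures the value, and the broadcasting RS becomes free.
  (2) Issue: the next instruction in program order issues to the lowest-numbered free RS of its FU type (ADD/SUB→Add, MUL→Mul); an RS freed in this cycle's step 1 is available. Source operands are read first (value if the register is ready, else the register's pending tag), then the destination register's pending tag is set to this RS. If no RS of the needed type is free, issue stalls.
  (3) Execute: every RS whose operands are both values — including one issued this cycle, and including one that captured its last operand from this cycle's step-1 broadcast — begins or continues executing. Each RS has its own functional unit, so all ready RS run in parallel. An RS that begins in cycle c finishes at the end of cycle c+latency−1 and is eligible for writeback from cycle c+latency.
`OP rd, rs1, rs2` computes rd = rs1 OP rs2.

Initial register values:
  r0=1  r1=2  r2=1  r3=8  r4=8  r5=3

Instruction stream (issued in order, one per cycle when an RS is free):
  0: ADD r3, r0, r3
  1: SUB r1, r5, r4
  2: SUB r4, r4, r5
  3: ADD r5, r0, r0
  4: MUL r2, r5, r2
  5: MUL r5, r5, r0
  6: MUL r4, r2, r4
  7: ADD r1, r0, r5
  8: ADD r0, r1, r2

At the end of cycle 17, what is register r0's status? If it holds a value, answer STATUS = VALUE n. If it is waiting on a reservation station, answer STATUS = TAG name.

STATUS = VALUE 5

cycle 1: issue ADD r3<-Add1 // r0:1,r1:2,r2:1,r3:Add1,r4:8,r5:3
cycle 2: issue SUB r1<-Add2 // r0:1,r1:Add2,r2:1,r3:Add1,r4:8,r5:3
cycle 3: CDB Add1=9; issue SUB r4<-Add1 // r0:1,r1:Add2,r2:1,r3:9,r4:Add1,r5:3
cycle 4: CDB Add2=-5; issue ADD r5<-Add2 // r0:1,r1:-5,r2:1,r3:9,r4:Add1,r5:Add2
cycle 5: CDB Add1=5; issue MUL r2<-Mul1 // r0:1,r1:-5,r2:Mul1,r3:9,r4:5,r5:Add2
cycle 6: CDB Add2=2; issue MUL r5<-Mul2 // r0:1,r1:-5,r2:Mul1,r3:9,r4:5,r5:Mul2
cycle 7: stall // r0:1,r1:-5,r2:Mul1,r3:9,r4:5,r5:Mul2
cycle 8: stall // r0:1,r1:-5,r2:Mul1,r3:9,r4:5,r5:Mul2
cycle 9: stall // r0:1,r1:-5,r2:Mul1,r3:9,r4:5,r5:Mul2
cycle 10: stall // r0:1,r1:-5,r2:Mul1,r3:9,r4:5,r5:Mul2
cycle 11: CDB Mul1=2; issue MUL r4<-Mul1 // r0:1,r1:-5,r2:2,r3:9,r4:Mul1,r5:Mul2
cycle 12: CDB Mul2=2; issue ADD r1<-Add1 // r0:1,r1:Add1,r2:2,r3:9,r4:Mul1,r5:2
cycle 13: issue ADD r0<-Add2 // r0:Add2,r1:Add1,r2:2,r3:9,r4:Mul1,r5:2
cycle 14: CDB Add1=3 // r0:Add2,r1:3,r2:2,r3:9,r4:Mul1,r5:2
cycle 15: - // r0:Add2,r1:3,r2:2,r3:9,r4:Mul1,r5:2
cycle 16: CDB Add2=5 // r0:5,r1:3,r2:2,r3:9,r4:Mul1,r5:2
cycle 17: CDB Mul1=10 // r0:5,r1:3,r2:2,r3:9,r4:10,r5:2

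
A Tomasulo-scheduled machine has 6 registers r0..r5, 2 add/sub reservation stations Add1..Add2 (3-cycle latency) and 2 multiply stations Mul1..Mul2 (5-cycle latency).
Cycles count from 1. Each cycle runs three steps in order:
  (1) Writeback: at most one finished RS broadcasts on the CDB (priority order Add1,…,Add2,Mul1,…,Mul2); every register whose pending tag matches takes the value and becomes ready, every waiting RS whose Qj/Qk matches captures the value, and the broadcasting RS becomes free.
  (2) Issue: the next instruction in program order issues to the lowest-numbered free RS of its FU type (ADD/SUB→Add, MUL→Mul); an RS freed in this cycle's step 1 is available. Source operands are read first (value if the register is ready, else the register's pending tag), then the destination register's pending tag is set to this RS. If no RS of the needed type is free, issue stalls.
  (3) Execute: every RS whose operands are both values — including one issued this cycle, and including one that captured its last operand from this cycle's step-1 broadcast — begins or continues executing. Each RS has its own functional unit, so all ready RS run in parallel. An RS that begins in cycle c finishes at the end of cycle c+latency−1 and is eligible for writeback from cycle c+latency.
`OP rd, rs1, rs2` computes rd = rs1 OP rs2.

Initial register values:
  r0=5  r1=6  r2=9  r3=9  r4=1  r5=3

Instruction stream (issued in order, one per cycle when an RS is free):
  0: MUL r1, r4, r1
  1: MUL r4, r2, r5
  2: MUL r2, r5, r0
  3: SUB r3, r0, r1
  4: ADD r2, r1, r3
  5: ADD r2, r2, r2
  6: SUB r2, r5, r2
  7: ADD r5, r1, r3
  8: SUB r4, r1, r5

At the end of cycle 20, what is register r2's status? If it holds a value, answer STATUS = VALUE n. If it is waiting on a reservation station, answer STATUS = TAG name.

STATUS = VALUE -7

  c1: issue MUL r1<-Mul1  regs: r0:5,r1:Mul1,r2:9,r3:9,r4:1,r5:3
  c2: issue MUL r4<-Mul2  regs: r0:5,r1:Mul1,r2:9,r3:9,r4:Mul2,r5:3
  c3: stall  regs: r0:5,r1:Mul1,r2:9,r3:9,r4:Mul2,r5:3
  c4: stall  regs: r0:5,r1:Mul1,r2:9,r3:9,r4:Mul2,r5:3
  c5: stall  regs: r0:5,r1:Mul1,r2:9,r3:9,r4:Mul2,r5:3
  c6: CDB Mul1=6; issue MUL r2<-Mul1  regs: r0:5,r1:6,r2:Mul1,r3:9,r4:Mul2,r5:3
  c7: CDB Mul2=27; issue SUB r3<-Add1  regs: r0:5,r1:6,r2:Mul1,r3:Add1,r4:27,r5:3
  c8: issue ADD r2<-Add2  regs: r0:5,r1:6,r2:Add2,r3:Add1,r4:27,r5:3
  c9: stall  regs: r0:5,r1:6,r2:Add2,r3:Add1,r4:27,r5:3
  c10: CDB Add1=-1; issue ADD r2<-Add1  regs: r0:5,r1:6,r2:Add1,r3:-1,r4:27,r5:3
  c11: CDB Mul1=15; stall  regs: r0:5,r1:6,r2:Add1,r3:-1,r4:27,r5:3
  c12: stall  regs: r0:5,r1:6,r2:Add1,r3:-1,r4:27,r5:3
  c13: CDB Add2=5; issue SUB r2<-Add2  regs: r0:5,r1:6,r2:Add2,r3:-1,r4:27,r5:3
  c14: stall  regs: r0:5,r1:6,r2:Add2,r3:-1,r4:27,r5:3
  c15: stall  regs: r0:5,r1:6,r2:Add2,r3:-1,r4:27,r5:3
  c16: CDB Add1=10; issue ADD r5<-Add1  regs: r0:5,r1:6,r2:Add2,r3:-1,r4:27,r5:Add1
  c17: stall  regs: r0:5,r1:6,r2:Add2,r3:-1,r4:27,r5:Add1
  c18: stall  regs: r0:5,r1:6,r2:Add2,r3:-1,r4:27,r5:Add1
  c19: CDB Add1=5; issue SUB r4<-Add1  regs: r0:5,r1:6,r2:Add2,r3:-1,r4:Add1,r5:5
  c20: CDB Add2=-7  regs: r0:5,r1:6,r2:-7,r3:-1,r4:Add1,r5:5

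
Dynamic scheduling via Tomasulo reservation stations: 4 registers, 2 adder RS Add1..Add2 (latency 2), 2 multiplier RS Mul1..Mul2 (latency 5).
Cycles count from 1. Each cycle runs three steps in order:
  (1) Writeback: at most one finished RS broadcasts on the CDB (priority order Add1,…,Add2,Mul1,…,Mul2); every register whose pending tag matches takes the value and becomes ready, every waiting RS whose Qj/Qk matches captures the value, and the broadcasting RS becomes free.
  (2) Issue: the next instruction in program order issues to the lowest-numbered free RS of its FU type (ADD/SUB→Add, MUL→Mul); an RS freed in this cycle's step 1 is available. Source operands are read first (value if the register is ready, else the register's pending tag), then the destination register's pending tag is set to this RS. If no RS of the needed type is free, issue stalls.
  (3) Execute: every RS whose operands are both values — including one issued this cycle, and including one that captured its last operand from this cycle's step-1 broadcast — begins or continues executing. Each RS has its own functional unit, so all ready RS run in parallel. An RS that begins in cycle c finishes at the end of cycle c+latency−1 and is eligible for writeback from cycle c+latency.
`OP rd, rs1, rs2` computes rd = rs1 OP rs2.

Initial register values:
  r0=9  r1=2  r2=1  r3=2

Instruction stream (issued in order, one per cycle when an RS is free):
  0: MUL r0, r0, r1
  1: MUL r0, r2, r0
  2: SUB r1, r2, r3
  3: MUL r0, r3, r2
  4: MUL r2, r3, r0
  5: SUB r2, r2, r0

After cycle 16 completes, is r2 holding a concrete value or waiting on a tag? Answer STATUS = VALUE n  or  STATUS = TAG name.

  c1: issue MUL r0<-Mul1  regs: r0:Mul1,r1:2,r2:1,r3:2
  c2: issue MUL r0<-Mul2  regs: r0:Mul2,r1:2,r2:1,r3:2
  c3: issue SUB r1<-Add1  regs: r0:Mul2,r1:Add1,r2:1,r3:2
  c4: stall  regs: r0:Mul2,r1:Add1,r2:1,r3:2
  c5: CDB Add1=-1; stall  regs: r0:Mul2,r1:-1,r2:1,r3:2
  c6: CDB Mul1=18; issue MUL r0<-Mul1  regs: r0:Mul1,r1:-1,r2:1,r3:2
  c7: stall  regs: r0:Mul1,r1:-1,r2:1,r3:2
  c8: stall  regs: r0:Mul1,r1:-1,r2:1,r3:2
  c9: stall  regs: r0:Mul1,r1:-1,r2:1,r3:2
  c10: stall  regs: r0:Mul1,r1:-1,r2:1,r3:2
  c11: CDB Mul1=2; issue MUL r2<-Mul1  regs: r0:2,r1:-1,r2:Mul1,r3:2
  c12: CDB Mul2=18; issue SUB r2<-Add1  regs: r0:2,r1:-1,r2:Add1,r3:2
  c13: -  regs: r0:2,r1:-1,r2:Add1,r3:2
  c14: -  regs: r0:2,r1:-1,r2:Add1,r3:2
  c15: -  regs: r0:2,r1:-1,r2:Add1,r3:2
  c16: CDB Mul1=4  regs: r0:2,r1:-1,r2:Add1,r3:2

STATUS = TAG Add1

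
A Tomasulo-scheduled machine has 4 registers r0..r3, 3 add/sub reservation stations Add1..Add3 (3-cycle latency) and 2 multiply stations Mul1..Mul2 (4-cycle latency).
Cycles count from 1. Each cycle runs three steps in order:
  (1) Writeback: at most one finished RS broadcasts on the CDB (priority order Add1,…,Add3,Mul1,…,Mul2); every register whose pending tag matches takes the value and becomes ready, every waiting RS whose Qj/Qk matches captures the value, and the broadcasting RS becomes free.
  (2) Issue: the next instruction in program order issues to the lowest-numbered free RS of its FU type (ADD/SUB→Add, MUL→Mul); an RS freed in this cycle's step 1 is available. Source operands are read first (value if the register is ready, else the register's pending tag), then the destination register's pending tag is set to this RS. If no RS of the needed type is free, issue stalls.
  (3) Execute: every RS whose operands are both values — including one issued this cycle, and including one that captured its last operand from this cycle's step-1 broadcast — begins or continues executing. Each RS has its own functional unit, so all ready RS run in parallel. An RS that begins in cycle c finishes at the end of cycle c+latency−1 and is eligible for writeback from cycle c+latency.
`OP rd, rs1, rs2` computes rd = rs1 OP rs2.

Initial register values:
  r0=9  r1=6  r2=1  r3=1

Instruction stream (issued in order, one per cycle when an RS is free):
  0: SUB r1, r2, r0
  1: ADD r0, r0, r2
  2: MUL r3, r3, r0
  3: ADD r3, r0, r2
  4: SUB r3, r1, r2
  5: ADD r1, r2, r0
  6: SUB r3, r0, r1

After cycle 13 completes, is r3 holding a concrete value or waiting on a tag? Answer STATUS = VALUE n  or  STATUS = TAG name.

STATUS = VALUE -1

c1: issue SUB r1<-Add1 | r0:9,r1:Add1,r2:1,r3:1
c2: issue ADD r0<-Add2 | r0:Add2,r1:Add1,r2:1,r3:1
c3: issue MUL r3<-Mul1 | r0:Add2,r1:Add1,r2:1,r3:Mul1
c4: CDB Add1=-8; issue ADD r3<-Add1 | r0:Add2,r1:-8,r2:1,r3:Add1
c5: CDB Add2=10; issue SUB r3<-Add2 | r0:10,r1:-8,r2:1,r3:Add2
c6: issue ADD r1<-Add3 | r0:10,r1:Add3,r2:1,r3:Add2
c7: stall | r0:10,r1:Add3,r2:1,r3:Add2
c8: CDB Add1=11; issue SUB r3<-Add1 | r0:10,r1:Add3,r2:1,r3:Add1
c9: CDB Add2=-9 | r0:10,r1:Add3,r2:1,r3:Add1
c10: CDB Add3=11 | r0:10,r1:11,r2:1,r3:Add1
c11: CDB Mul1=10 | r0:10,r1:11,r2:1,r3:Add1
c12: - | r0:10,r1:11,r2:1,r3:Add1
c13: CDB Add1=-1 | r0:10,r1:11,r2:1,r3:-1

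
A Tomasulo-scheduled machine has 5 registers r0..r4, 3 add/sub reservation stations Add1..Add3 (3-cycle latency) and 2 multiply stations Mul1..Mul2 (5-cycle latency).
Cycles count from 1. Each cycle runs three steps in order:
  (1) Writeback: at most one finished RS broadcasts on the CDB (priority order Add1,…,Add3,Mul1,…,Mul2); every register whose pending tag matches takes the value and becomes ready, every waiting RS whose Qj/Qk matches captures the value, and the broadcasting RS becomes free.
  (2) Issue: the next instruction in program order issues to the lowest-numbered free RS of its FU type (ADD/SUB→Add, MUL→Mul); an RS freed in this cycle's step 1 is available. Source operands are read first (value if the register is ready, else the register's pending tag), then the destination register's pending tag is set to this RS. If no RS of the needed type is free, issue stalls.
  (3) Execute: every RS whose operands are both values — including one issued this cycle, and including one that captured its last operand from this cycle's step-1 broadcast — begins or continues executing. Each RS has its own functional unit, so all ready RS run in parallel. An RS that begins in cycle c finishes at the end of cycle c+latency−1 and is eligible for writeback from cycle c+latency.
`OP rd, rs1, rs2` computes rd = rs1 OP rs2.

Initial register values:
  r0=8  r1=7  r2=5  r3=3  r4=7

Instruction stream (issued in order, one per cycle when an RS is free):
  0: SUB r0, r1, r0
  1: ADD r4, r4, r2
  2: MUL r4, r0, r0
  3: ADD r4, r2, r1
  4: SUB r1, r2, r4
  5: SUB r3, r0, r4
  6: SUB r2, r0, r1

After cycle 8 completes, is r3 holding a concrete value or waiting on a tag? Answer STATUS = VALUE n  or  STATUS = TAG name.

STATUS = TAG Add3

cycle 1: issue SUB r0<-Add1 // r0:Add1,r1:7,r2:5,r3:3,r4:7
cycle 2: issue ADD r4<-Add2 // r0:Add1,r1:7,r2:5,r3:3,r4:Add2
cycle 3: issue MUL r4<-Mul1 // r0:Add1,r1:7,r2:5,r3:3,r4:Mul1
cycle 4: CDB Add1=-1; issue ADD r4<-Add1 // r0:-1,r1:7,r2:5,r3:3,r4:Add1
cycle 5: CDB Add2=12; issue SUB r1<-Add2 // r0:-1,r1:Add2,r2:5,r3:3,r4:Add1
cycle 6: issue SUB r3<-Add3 // r0:-1,r1:Add2,r2:5,r3:Add3,r4:Add1
cycle 7: CDB Add1=12; issue SUB r2<-Add1 // r0:-1,r1:Add2,r2:Add1,r3:Add3,r4:12
cycle 8: - // r0:-1,r1:Add2,r2:Add1,r3:Add3,r4:12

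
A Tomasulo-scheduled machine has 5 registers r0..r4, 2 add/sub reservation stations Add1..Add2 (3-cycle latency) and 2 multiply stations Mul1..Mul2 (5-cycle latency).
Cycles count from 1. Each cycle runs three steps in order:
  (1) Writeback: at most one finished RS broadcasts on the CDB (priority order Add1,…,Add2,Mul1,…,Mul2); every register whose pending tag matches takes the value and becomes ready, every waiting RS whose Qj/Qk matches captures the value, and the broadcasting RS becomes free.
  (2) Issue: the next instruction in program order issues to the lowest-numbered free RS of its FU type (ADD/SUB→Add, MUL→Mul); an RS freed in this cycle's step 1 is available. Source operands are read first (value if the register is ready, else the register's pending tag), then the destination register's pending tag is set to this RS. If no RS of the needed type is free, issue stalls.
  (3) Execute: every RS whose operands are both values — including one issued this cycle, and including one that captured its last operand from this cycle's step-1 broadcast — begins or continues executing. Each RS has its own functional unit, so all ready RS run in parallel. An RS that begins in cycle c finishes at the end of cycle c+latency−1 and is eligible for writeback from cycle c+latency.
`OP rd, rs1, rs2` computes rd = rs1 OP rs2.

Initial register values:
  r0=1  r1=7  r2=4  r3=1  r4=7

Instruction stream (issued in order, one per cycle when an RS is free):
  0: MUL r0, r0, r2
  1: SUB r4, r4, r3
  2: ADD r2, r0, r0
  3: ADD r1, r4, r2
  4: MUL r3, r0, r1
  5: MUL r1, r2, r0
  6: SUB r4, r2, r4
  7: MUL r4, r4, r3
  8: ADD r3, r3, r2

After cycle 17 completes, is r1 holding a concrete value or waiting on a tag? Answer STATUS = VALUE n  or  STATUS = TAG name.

  c1: issue MUL r0<-Mul1  regs: r0:Mul1,r1:7,r2:4,r3:1,r4:7
  c2: issue SUB r4<-Add1  regs: r0:Mul1,r1:7,r2:4,r3:1,r4:Add1
  c3: issue ADD r2<-Add2  regs: r0:Mul1,r1:7,r2:Add2,r3:1,r4:Add1
  c4: stall  regs: r0:Mul1,r1:7,r2:Add2,r3:1,r4:Add1
  c5: CDB Add1=6; issue ADD r1<-Add1  regs: r0:Mul1,r1:Add1,r2:Add2,r3:1,r4:6
  c6: CDB Mul1=4; issue MUL r3<-Mul1  regs: r0:4,r1:Add1,r2:Add2,r3:Mul1,r4:6
  c7: issue MUL r1<-Mul2  regs: r0:4,r1:Mul2,r2:Add2,r3:Mul1,r4:6
  c8: stall  regs: r0:4,r1:Mul2,r2:Add2,r3:Mul1,r4:6
  c9: CDB Add2=8; issue SUB r4<-Add2  regs: r0:4,r1:Mul2,r2:8,r3:Mul1,r4:Add2
  c10: stall  regs: r0:4,r1:Mul2,r2:8,r3:Mul1,r4:Add2
  c11: stall  regs: r0:4,r1:Mul2,r2:8,r3:Mul1,r4:Add2
  c12: CDB Add1=14; stall  regs: r0:4,r1:Mul2,r2:8,r3:Mul1,r4:Add2
  c13: CDB Add2=2; stall  regs: r0:4,r1:Mul2,r2:8,r3:Mul1,r4:2
  c14: CDB Mul2=32; issue MUL r4<-Mul2  regs: r0:4,r1:32,r2:8,r3:Mul1,r4:Mul2
  c15: issue ADD r3<-Add1  regs: r0:4,r1:32,r2:8,r3:Add1,r4:Mul2
  c16: -  regs: r0:4,r1:32,r2:8,r3:Add1,r4:Mul2
  c17: CDB Mul1=56  regs: r0:4,r1:32,r2:8,r3:Add1,r4:Mul2

STATUS = VALUE 32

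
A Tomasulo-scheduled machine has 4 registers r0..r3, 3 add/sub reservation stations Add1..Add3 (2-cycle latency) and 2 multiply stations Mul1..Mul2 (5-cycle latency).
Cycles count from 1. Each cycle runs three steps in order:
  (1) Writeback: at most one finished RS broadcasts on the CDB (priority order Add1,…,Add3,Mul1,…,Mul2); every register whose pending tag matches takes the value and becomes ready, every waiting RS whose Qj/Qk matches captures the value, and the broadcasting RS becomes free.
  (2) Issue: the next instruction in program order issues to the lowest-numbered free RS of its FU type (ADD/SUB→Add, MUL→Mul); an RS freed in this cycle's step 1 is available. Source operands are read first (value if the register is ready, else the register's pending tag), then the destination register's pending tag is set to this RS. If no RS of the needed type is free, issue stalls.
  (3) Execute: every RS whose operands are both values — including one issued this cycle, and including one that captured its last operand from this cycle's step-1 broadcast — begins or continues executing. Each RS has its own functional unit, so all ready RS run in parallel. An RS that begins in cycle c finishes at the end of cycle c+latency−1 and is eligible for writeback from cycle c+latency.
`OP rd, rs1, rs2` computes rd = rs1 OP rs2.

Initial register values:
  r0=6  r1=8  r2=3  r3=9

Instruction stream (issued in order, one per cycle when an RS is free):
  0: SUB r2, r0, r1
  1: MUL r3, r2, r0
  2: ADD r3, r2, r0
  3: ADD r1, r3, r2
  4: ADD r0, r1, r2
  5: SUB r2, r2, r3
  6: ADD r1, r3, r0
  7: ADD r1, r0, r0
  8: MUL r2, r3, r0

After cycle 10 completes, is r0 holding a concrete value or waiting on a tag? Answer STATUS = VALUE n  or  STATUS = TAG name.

cycle 1: issue SUB r2<-Add1 // r0:6,r1:8,r2:Add1,r3:9
cycle 2: issue MUL r3<-Mul1 // r0:6,r1:8,r2:Add1,r3:Mul1
cycle 3: CDB Add1=-2; issue ADD r3<-Add1 // r0:6,r1:8,r2:-2,r3:Add1
cycle 4: issue ADD r1<-Add2 // r0:6,r1:Add2,r2:-2,r3:Add1
cycle 5: CDB Add1=4; issue ADD r0<-Add1 // r0:Add1,r1:Add2,r2:-2,r3:4
cycle 6: issue SUB r2<-Add3 // r0:Add1,r1:Add2,r2:Add3,r3:4
cycle 7: CDB Add2=2; issue ADD r1<-Add2 // r0:Add1,r1:Add2,r2:Add3,r3:4
cycle 8: CDB Add3=-6; issue ADD r1<-Add3 // r0:Add1,r1:Add3,r2:-6,r3:4
cycle 9: CDB Add1=0; issue MUL r2<-Mul2 // r0:0,r1:Add3,r2:Mul2,r3:4
cycle 10: CDB Mul1=-12 // r0:0,r1:Add3,r2:Mul2,r3:4

STATUS = VALUE 0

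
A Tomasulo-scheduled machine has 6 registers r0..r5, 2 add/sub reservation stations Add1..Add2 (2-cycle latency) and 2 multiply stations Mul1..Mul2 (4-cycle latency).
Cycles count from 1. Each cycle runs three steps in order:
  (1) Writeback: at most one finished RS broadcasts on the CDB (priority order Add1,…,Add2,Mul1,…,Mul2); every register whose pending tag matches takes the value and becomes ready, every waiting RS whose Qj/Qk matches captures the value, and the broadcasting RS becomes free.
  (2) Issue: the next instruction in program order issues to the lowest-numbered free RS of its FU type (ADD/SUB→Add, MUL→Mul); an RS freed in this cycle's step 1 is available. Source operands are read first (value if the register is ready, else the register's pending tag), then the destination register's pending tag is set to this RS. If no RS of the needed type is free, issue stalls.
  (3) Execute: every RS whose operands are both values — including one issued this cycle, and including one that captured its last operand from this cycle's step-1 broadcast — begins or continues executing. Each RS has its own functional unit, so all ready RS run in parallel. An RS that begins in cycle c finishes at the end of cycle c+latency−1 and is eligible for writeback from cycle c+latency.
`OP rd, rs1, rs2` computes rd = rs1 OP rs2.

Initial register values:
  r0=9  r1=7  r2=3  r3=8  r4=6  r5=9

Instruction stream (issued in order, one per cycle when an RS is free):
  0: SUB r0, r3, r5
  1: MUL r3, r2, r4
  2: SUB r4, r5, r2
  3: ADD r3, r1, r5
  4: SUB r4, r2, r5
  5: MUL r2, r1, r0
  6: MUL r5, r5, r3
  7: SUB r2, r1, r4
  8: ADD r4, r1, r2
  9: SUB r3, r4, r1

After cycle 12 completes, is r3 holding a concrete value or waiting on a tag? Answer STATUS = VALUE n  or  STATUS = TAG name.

cycle 1: issue SUB r0<-Add1 // r0:Add1,r1:7,r2:3,r3:8,r4:6,r5:9
cycle 2: issue MUL r3<-Mul1 // r0:Add1,r1:7,r2:3,r3:Mul1,r4:6,r5:9
cycle 3: CDB Add1=-1; issue SUB r4<-Add1 // r0:-1,r1:7,r2:3,r3:Mul1,r4:Add1,r5:9
cycle 4: issue ADD r3<-Add2 // r0:-1,r1:7,r2:3,r3:Add2,r4:Add1,r5:9
cycle 5: CDB Add1=6; issue SUB r4<-Add1 // r0:-1,r1:7,r2:3,r3:Add2,r4:Add1,r5:9
cycle 6: CDB Add2=16; issue MUL r2<-Mul2 // r0:-1,r1:7,r2:Mul2,r3:16,r4:Add1,r5:9
cycle 7: CDB Add1=-6; stall // r0:-1,r1:7,r2:Mul2,r3:16,r4:-6,r5:9
cycle 8: CDB Mul1=18; issue MUL r5<-Mul1 // r0:-1,r1:7,r2:Mul2,r3:16,r4:-6,r5:Mul1
cycle 9: issue SUB r2<-Add1 // r0:-1,r1:7,r2:Add1,r3:16,r4:-6,r5:Mul1
cycle 10: CDB Mul2=-7; issue ADD r4<-Add2 // r0:-1,r1:7,r2:Add1,r3:16,r4:Add2,r5:Mul1
cycle 11: CDB Add1=13; issue SUB r3<-Add1 // r0:-1,r1:7,r2:13,r3:Add1,r4:Add2,r5:Mul1
cycle 12: CDB Mul1=144 // r0:-1,r1:7,r2:13,r3:Add1,r4:Add2,r5:144

STATUS = TAG Add1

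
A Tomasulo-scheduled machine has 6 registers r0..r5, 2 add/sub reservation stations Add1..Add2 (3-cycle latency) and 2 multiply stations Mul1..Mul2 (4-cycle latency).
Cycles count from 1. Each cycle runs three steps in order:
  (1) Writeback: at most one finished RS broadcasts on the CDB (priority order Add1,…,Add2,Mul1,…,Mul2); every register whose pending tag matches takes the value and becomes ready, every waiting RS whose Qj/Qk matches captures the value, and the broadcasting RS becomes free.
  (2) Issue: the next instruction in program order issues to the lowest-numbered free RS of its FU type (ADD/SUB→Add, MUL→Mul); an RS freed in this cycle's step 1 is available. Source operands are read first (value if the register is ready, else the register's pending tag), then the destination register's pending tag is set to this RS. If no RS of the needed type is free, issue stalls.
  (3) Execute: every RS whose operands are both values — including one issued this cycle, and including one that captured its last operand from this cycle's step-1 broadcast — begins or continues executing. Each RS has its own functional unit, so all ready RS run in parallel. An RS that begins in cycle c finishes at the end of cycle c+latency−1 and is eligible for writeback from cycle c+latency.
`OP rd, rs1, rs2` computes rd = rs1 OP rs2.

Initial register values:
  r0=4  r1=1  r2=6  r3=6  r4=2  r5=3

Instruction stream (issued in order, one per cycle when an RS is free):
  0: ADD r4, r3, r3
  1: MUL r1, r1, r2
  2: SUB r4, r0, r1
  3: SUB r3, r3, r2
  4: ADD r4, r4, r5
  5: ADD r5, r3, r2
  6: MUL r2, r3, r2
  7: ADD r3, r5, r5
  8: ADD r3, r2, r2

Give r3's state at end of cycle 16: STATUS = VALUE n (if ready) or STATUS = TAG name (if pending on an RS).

  c1: issue ADD r4<-Add1  regs: r0:4,r1:1,r2:6,r3:6,r4:Add1,r5:3
  c2: issue MUL r1<-Mul1  regs: r0:4,r1:Mul1,r2:6,r3:6,r4:Add1,r5:3
  c3: issue SUB r4<-Add2  regs: r0:4,r1:Mul1,r2:6,r3:6,r4:Add2,r5:3
  c4: CDB Add1=12; issue SUB r3<-Add1  regs: r0:4,r1:Mul1,r2:6,r3:Add1,r4:Add2,r5:3
  c5: stall  regs: r0:4,r1:Mul1,r2:6,r3:Add1,r4:Add2,r5:3
  c6: CDB Mul1=6; stall  regs: r0:4,r1:6,r2:6,r3:Add1,r4:Add2,r5:3
  c7: CDB Add1=0; issue ADD r4<-Add1  regs: r0:4,r1:6,r2:6,r3:0,r4:Add1,r5:3
  c8: stall  regs: r0:4,r1:6,r2:6,r3:0,r4:Add1,r5:3
  c9: CDB Add2=-2; issue ADD r5<-Add2  regs: r0:4,r1:6,r2:6,r3:0,r4:Add1,r5:Add2
  c10: issue MUL r2<-Mul1  regs: r0:4,r1:6,r2:Mul1,r3:0,r4:Add1,r5:Add2
  c11: stall  regs: r0:4,r1:6,r2:Mul1,r3:0,r4:Add1,r5:Add2
  c12: CDB Add1=1; issue ADD r3<-Add1  regs: r0:4,r1:6,r2:Mul1,r3:Add1,r4:1,r5:Add2
  c13: CDB Add2=6; issue ADD r3<-Add2  regs: r0:4,r1:6,r2:Mul1,r3:Add2,r4:1,r5:6
  c14: CDB Mul1=0  regs: r0:4,r1:6,r2:0,r3:Add2,r4:1,r5:6
  c15: -  regs: r0:4,r1:6,r2:0,r3:Add2,r4:1,r5:6
  c16: CDB Add1=12  regs: r0:4,r1:6,r2:0,r3:Add2,r4:1,r5:6

STATUS = TAG Add2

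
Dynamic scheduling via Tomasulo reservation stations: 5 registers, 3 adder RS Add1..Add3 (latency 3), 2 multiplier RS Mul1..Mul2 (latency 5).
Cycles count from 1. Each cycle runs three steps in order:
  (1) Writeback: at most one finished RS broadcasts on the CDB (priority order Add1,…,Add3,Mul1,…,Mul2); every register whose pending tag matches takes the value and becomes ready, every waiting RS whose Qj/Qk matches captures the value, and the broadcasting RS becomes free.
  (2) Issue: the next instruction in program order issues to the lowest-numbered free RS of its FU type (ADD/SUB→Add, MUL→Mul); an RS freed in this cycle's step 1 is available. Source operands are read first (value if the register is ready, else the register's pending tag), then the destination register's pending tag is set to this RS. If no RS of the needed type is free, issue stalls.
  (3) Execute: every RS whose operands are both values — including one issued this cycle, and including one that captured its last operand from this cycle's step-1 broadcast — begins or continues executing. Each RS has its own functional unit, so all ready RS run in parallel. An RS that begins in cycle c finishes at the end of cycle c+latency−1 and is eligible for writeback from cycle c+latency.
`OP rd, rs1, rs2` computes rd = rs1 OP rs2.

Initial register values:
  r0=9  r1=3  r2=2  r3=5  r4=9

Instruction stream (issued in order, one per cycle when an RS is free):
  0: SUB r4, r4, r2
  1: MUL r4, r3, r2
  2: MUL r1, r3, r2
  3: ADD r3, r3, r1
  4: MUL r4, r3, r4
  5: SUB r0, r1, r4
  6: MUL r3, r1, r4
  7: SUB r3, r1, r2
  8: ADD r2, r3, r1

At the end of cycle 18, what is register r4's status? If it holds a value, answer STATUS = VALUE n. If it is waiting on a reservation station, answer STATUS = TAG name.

STATUS = VALUE 150

c1: issue SUB r4<-Add1 | r0:9,r1:3,r2:2,r3:5,r4:Add1
c2: issue MUL r4<-Mul1 | r0:9,r1:3,r2:2,r3:5,r4:Mul1
c3: issue MUL r1<-Mul2 | r0:9,r1:Mul2,r2:2,r3:5,r4:Mul1
c4: CDB Add1=7; issue ADD r3<-Add1 | r0:9,r1:Mul2,r2:2,r3:Add1,r4:Mul1
c5: stall | r0:9,r1:Mul2,r2:2,r3:Add1,r4:Mul1
c6: stall | r0:9,r1:Mul2,r2:2,r3:Add1,r4:Mul1
c7: CDB Mul1=10; issue MUL r4<-Mul1 | r0:9,r1:Mul2,r2:2,r3:Add1,r4:Mul1
c8: CDB Mul2=10; issue SUB r0<-Add2 | r0:Add2,r1:10,r2:2,r3:Add1,r4:Mul1
c9: issue MUL r3<-Mul2 | r0:Add2,r1:10,r2:2,r3:Mul2,r4:Mul1
c10: issue SUB r3<-Add3 | r0:Add2,r1:10,r2:2,r3:Add3,r4:Mul1
c11: CDB Add1=15; issue ADD r2<-Add1 | r0:Add2,r1:10,r2:Add1,r3:Add3,r4:Mul1
c12: - | r0:Add2,r1:10,r2:Add1,r3:Add3,r4:Mul1
c13: CDB Add3=8 | r0:Add2,r1:10,r2:Add1,r3:8,r4:Mul1
c14: - | r0:Add2,r1:10,r2:Add1,r3:8,r4:Mul1
c15: - | r0:Add2,r1:10,r2:Add1,r3:8,r4:Mul1
c16: CDB Add1=18 | r0:Add2,r1:10,r2:18,r3:8,r4:Mul1
c17: CDB Mul1=150 | r0:Add2,r1:10,r2:18,r3:8,r4:150
c18: - | r0:Add2,r1:10,r2:18,r3:8,r4:150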